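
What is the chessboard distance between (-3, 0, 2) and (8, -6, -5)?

max(|x_i - y_i|) = max(|-3 - 8|, |0 - (-6)|, |2 - (-5)|) = max(11, 6, 7) = 11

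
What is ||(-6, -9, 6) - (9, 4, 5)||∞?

max(|x_i - y_i|) = max(|-6 - 9|, |-9 - 4|, |6 - 5|) = max(15, 13, 1) = 15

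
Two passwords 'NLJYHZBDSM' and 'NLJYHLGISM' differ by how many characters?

Differing positions: 6, 7, 8. Hamming distance = 3.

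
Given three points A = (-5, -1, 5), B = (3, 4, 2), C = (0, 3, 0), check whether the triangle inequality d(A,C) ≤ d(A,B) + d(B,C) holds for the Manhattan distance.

d(A,B) = 8 + 5 + 3 = 16, d(B,C) = 3 + 1 + 2 = 6, d(A,C) = 5 + 4 + 5 = 14.
d(A,C) = 14 ≤ 16 + 6 = 22. Triangle inequality is satisfied.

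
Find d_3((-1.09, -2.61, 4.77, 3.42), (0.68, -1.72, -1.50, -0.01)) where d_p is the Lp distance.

(Σ|x_i - y_i|^3)^(1/3) = (|-1.09 - 0.68|^3 + |-2.61 - (-1.72)|^3 + |4.77 - (-1.5)|^3 + |3.42 - (-0.01)|^3)^(1/3)
= (1.77^3 + 0.89^3 + 6.27^3 + 3.43^3)^(1/3) ≈ (5.5452 + 0.705 + 246.4919 + 40.3536)^(1/3) = (293.0957)^(1/3) ≈ 6.6426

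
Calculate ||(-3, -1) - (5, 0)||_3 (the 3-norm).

(Σ|x_i - y_i|^3)^(1/3) = (|-3 - 5|^3 + |-1 - 0|^3)^(1/3)
= (8^3 + 1^3)^(1/3) = (512 + 1)^(1/3) = (513)^(1/3) ≈ 8.0052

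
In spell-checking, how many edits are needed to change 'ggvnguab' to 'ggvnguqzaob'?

Let D[i][j] be the edit distance between the first i characters of 'ggvnguab' and the first j characters of 'ggvnguqzaob', with D[i][0] = i, D[0][j] = j, and D[i][j] = D[i-1][j-1] if the characters match, else 1 + min(D[i-1][j], D[i][j-1], D[i-1][j-1]). Filling the table (rows: prefixes of 'ggvnguab', columns: prefixes of 'ggvnguqzaob'):
     ε  g  g  v  n  g  u  q  z  a  o  b
  ε  0  1  2  3  4  5  6  7  8  9 10 11
  g  1  0  1  2  3  4  5  6  7  8  9 10
  g  2  1  0  1  2  3  4  5  6  7  8  9
  v  3  2  1  0  1  2  3  4  5  6  7  8
  n  4  3  2  1  0  1  2  3  4  5  6  7
  g  5  4  3  2  1  0  1  2  3  4  5  6
  u  6  5  4  3  2  1  0  1  2  3  4  5
  a  7  6  5  4  3  2  1  1  2  2  3  4
  b  8  7  6  5  4  3  2  2  2  3  3  3
The bottom-right entry gives D[8][11] = 3, so no sequence of fewer than 3 edits works. Backtracking through the table gives one optimal edit sequence (3 edits):
  ggvnguab → ggvnguqab (ins q @7)
  ggvnguqab → ggvnguqzab (ins z @8)
  ggvnguqzab → ggvnguqzaob (ins o @10)
Edit distance = 3.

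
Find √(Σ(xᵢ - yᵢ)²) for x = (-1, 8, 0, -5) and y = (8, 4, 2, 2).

√(Σ(x_i - y_i)²) = √((-1 - 8)² + (8 - 4)² + (0 - 2)² + (-5 - 2)²)
= √((-9)² + 4² + (-2)² + (-7)²) = √(81 + 16 + 4 + 49) = √150 ≈ 12.2474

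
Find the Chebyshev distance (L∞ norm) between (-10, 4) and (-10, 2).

max(|x_i - y_i|) = max(|-10 - (-10)|, |4 - 2|) = max(0, 2) = 2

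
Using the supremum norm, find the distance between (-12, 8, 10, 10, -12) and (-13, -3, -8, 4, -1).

max(|x_i - y_i|) = max(|-12 - (-13)|, |8 - (-3)|, |10 - (-8)|, |10 - 4|, |-12 - (-1)|) = max(1, 11, 18, 6, 11) = 18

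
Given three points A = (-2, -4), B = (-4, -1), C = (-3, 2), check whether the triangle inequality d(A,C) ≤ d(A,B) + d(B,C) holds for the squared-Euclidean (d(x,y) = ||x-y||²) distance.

d(A,B) = 2² + 3² = 13, d(B,C) = 1² + 3² = 10, d(A,C) = 1² + 6² = 37.
d(A,C) = 37 > 13 + 10 = 23. Triangle inequality is VIOLATED. (Squared-Euclidean is not a metric — this is a counterexample.)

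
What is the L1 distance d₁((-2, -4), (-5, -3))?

Σ|x_i - y_i| = |-2 - (-5)| + |-4 - (-3)| = 3 + 1 = 4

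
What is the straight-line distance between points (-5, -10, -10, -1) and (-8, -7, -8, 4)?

√(Σ(x_i - y_i)²) = √((-5 - (-8))² + (-10 - (-7))² + (-10 - (-8))² + (-1 - 4)²)
= √(3² + (-3)² + (-2)² + (-5)²) = √(9 + 9 + 4 + 25) = √47 ≈ 6.8557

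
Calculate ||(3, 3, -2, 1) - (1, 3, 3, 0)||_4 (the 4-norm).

(Σ|x_i - y_i|^4)^(1/4) = (|3 - 1|^4 + |3 - 3|^4 + |-2 - 3|^4 + |1 - 0|^4)^(1/4)
= (2^4 + 0^4 + 5^4 + 1^4)^(1/4) = (16 + 0 + 625 + 1)^(1/4) = (642)^(1/4) ≈ 5.0337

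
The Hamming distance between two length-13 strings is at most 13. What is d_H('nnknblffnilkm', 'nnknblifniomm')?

Differing positions: 7, 11, 12. Hamming distance = 3. The maximum possible Hamming distance for length-13 strings is 13, so d_H/13 = 3/13 ≈ 0.2308.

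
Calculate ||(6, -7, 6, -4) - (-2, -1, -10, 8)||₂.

√(Σ(x_i - y_i)²) = √((6 - (-2))² + (-7 - (-1))² + (6 - (-10))² + (-4 - 8)²)
= √(8² + (-6)² + 16² + (-12)²) = √(64 + 36 + 256 + 144) = √500 ≈ 22.3607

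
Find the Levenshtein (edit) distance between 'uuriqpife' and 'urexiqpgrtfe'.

Let D[i][j] be the edit distance between the first i characters of 'uuriqpife' and the first j characters of 'urexiqpgrtfe', with D[i][0] = i, D[0][j] = j, and D[i][j] = D[i-1][j-1] if the characters match, else 1 + min(D[i-1][j], D[i][j-1], D[i-1][j-1]). Filling the table (rows: prefixes of 'uuriqpife', columns: prefixes of 'urexiqpgrtfe'):
     ε  u  r  e  x  i  q  p  g  r  t  f  e
  ε  0  1  2  3  4  5  6  7  8  9 10 11 12
  u  1  0  1  2  3  4  5  6  7  8  9 10 11
  u  2  1  1  2  3  4  5  6  7  8  9 10 11
  r  3  2  1  2  3  4  5  6  7  7  8  9 10
  i  4  3  2  2  3  3  4  5  6  7  8  9 10
  q  5  4  3  3  3  4  3  4  5  6  7  8  9
  p  6  5  4  4  4  4  4  3  4  5  6  7  8
  i  7  6  5  5  5  4  5  4  4  5  6  7  8
  f  8  7  6  6  6  5  5  5  5  5  6  6  7
  e  9  8  7  6  7  6  6  6  6  6  6  7  6
The bottom-right entry gives D[9][12] = 6, so no sequence of fewer than 6 edits works. Backtracking through the table gives one optimal edit sequence (6 edits):
  uuriqpife → ururiqpife (ins r @2)
  ururiqpife → ureriqpife (sub u→e @3)
  ureriqpife → urexiqpife (sub r→x @4)
  urexiqpife → urexiqpgife (ins g @8)
  urexiqpgife → urexiqpgrife (ins r @9)
  urexiqpgrife → urexiqpgrtfe (sub i→t @10)
Edit distance = 6.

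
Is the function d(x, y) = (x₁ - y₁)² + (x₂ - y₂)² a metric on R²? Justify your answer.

No. The squared Euclidean distance fails the triangle inequality. Counterexample: x = (0, 0), y = (2, 5), z = (4, 10). d(x,z) = 4² + 10² = 116, but d(x,y) + d(y,z) = (2² + 5²) + (2² + 5²) = 29 + 29 = 58. Since 116 > 58, the triangle inequality is violated. (Note: √d, the ordinary Euclidean distance, IS a metric.)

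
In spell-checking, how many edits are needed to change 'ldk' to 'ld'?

Let D[i][j] be the edit distance between the first i characters of 'ldk' and the first j characters of 'ld', with D[i][0] = i, D[0][j] = j, and D[i][j] = D[i-1][j-1] if the characters match, else 1 + min(D[i-1][j], D[i][j-1], D[i-1][j-1]). Filling the table (rows: prefixes of 'ldk', columns: prefixes of 'ld'):
     ε  l  d
  ε  0  1  2
  l  1  0  1
  d  2  1  0
  k  3  2  1
The bottom-right entry gives D[3][2] = 1, so no sequence of fewer than 1 edit works. Backtracking through the table gives one optimal edit sequence (1 edit):
  ldk → ld (del k @3)
Edit distance = 1.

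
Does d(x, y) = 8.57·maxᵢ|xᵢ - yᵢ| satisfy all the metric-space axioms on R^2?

Yes. The L∞ (Chebyshev) norm induces a metric on R^2, and multiplying a metric by a positive constant 8.57 > 0 preserves all four axioms: non-negativity (8.57·||x-y|| ≥ 0), identity (8.57·||x-y|| = 0 ⟺ ||x-y|| = 0 ⟺ x = y), symmetry (||x-y|| = ||y-x||), and the triangle inequality (8.57·||x-z|| ≤ 8.57·||x-y|| + 8.57·||y-z||). So d is a metric.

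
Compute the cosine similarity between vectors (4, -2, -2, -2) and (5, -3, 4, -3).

With u = (4, -2, -2, -2), v = (5, -3, 4, -3):
u·v = 4·5 + (-2)·(-3) + (-2)·4 + (-2)·(-3) = 20 + 6 + (-8) + 6 = 24.
|u| = √(4² + (-2)² + (-2)² + (-2)²) = √28, |v| = √(5² + (-3)² + 4² + (-3)²) = √59, so |u||v| = √(28·59) = √1652.
cos θ = (u·v)/(|u||v|) = 24/√1652 ≈ 0.5905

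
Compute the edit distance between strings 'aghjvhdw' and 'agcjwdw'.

Let D[i][j] be the edit distance between the first i characters of 'aghjvhdw' and the first j characters of 'agcjwdw', with D[i][0] = i, D[0][j] = j, and D[i][j] = D[i-1][j-1] if the characters match, else 1 + min(D[i-1][j], D[i][j-1], D[i-1][j-1]). Filling the table (rows: prefixes of 'aghjvhdw', columns: prefixes of 'agcjwdw'):
     ε  a  g  c  j  w  d  w
  ε  0  1  2  3  4  5  6  7
  a  1  0  1  2  3  4  5  6
  g  2  1  0  1  2  3  4  5
  h  3  2  1  1  2  3  4  5
  j  4  3  2  2  1  2  3  4
  v  5  4  3  3  2  2  3  4
  h  6  5  4  4  3  3  3  4
  d  7  6  5  5  4  4  3  4
  w  8  7  6  6  5  4  4  3
The bottom-right entry gives D[8][7] = 3, so no sequence of fewer than 3 edits works. Backtracking through the table gives one optimal edit sequence (3 edits):
  aghjvhdw → agcjvhdw (sub h→c @3)
  agcjvhdw → agcjhdw (del v @5)
  agcjhdw → agcjwdw (sub h→w @5)
Edit distance = 3.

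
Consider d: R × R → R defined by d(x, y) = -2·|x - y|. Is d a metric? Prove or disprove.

No. With c = -2 < 0, d fails non-negativity: d(4, 7) = -2·|4 - 7| = -2·3 = -6 < 0.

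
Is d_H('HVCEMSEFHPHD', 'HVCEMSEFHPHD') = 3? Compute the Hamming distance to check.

Differing positions: none. Hamming distance = 0, so the claim that d_H = 3 is false.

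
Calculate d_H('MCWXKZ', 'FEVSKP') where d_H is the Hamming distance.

Differing positions: 1, 2, 3, 4, 6. Hamming distance = 5.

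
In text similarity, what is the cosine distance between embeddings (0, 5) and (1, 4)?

With u = (0, 5), v = (1, 4):
u·v = 0·1 + 5·4 = 0 + 20 = 20.
|u| = √(0² + 5²) = √25, |v| = √(1² + 4²) = √17, so |u||v| = √(25·17) = √425.
cos θ = (u·v)/(|u||v|) = 20/√425 ≈ 0.9701
Cosine distance = 1 - cos θ ≈ 1 - 0.9701 = 0.0299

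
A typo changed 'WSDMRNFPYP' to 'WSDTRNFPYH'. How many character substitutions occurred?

Differing positions: 4, 10. Hamming distance = 2.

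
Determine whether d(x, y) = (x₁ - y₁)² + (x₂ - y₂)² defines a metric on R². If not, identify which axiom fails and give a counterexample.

No. The squared Euclidean distance fails the triangle inequality. Counterexample: x = (0, 0), y = (1, 3), z = (2, 6). d(x,z) = 2² + 6² = 40, but d(x,y) + d(y,z) = (1² + 3²) + (1² + 3²) = 10 + 10 = 20. Since 40 > 20, the triangle inequality is violated. (Note: √d, the ordinary Euclidean distance, IS a metric.)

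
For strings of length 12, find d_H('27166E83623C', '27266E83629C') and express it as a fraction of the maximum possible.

Differing positions: 3, 11. Hamming distance = 2. The maximum possible Hamming distance for length-12 strings is 12, so d_H/12 = 2/12 ≈ 0.1667.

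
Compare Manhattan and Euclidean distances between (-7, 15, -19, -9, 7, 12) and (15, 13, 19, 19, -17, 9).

L1 = |-7 - 15| + |15 - 13| + |-19 - 19| + |-9 - 19| + |7 - (-17)| + |12 - 9| = 22 + 2 + 38 + 28 + 24 + 3 = 117
L2 = √(22² + 2² + 38² + 28² + 24² + 3²) = √3301 ≈ 57.4543
L1 ≥ L2 always (equality iff movement is along one axis); L1 > L2 here.
Ratio L1/L2 = 117/√3301 ≈ 2.0364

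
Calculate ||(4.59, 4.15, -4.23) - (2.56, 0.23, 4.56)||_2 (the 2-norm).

(Σ|x_i - y_i|^2)^(1/2) = (|4.59 - 2.56|^2 + |4.15 - 0.23|^2 + |-4.23 - 4.56|^2)^(1/2)
= (2.03^2 + 3.92^2 + 8.79^2)^(1/2) = (4.1209 + 15.3664 + 77.2641)^(1/2) = (96.7514)^(1/2) ≈ 9.8362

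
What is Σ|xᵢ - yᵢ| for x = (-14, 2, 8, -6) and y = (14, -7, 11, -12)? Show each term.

Σ|x_i - y_i| = |-14 - 14| + |2 - (-7)| + |8 - 11| + |-6 - (-12)| = 28 + 9 + 3 + 6 = 46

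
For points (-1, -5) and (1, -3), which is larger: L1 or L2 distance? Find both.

L1 = |-1 - 1| + |-5 - (-3)| = 2 + 2 = 4
L2 = √(2² + 2²) = √8 ≈ 2.8284
L1 ≥ L2 always (equality iff movement is along one axis); L1 > L2 here.
Ratio L1/L2 = 4/√8 ≈ 1.4142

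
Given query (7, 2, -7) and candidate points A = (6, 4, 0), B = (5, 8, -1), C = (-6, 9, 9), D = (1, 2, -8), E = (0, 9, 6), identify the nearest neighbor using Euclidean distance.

Distances: d(A) ≈ 7.3485, d(B) ≈ 8.7178, d(C) ≈ 21.7715, d(D) ≈ 6.0828, d(E) ≈ 16.3401. Nearest: D = (1, 2, -8) with distance 6.0828.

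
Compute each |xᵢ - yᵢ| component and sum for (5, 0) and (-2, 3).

Σ|x_i - y_i| = |5 - (-2)| + |0 - 3| = 7 + 3 = 10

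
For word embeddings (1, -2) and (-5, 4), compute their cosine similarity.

With u = (1, -2), v = (-5, 4):
u·v = 1·(-5) + (-2)·4 = (-5) + (-8) = -13.
|u| = √(1² + (-2)²) = √5, |v| = √((-5)² + 4²) = √41, so |u||v| = √(5·41) = √205.
cos θ = (u·v)/(|u||v|) = -13/√205 ≈ -0.908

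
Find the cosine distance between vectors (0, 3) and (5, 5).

With u = (0, 3), v = (5, 5):
u·v = 0·5 + 3·5 = 0 + 15 = 15.
|u| = √(0² + 3²) = √9, |v| = √(5² + 5²) = √50, so |u||v| = √(9·50) = √450.
cos θ = (u·v)/(|u||v|) = 15/√450 ≈ 0.7071
Cosine distance = 1 - cos θ ≈ 1 - 0.7071 = 0.2929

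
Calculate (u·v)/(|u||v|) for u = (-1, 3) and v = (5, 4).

With u = (-1, 3), v = (5, 4):
u·v = (-1)·5 + 3·4 = (-5) + 12 = 7.
|u| = √((-1)² + 3²) = √10, |v| = √(5² + 4²) = √41, so |u||v| = √(10·41) = √410.
cos θ = (u·v)/(|u||v|) = 7/√410 ≈ 0.3457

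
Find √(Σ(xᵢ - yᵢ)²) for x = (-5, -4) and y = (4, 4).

√(Σ(x_i - y_i)²) = √((-5 - 4)² + (-4 - 4)²)
= √((-9)² + (-8)²) = √(81 + 64) = √145 ≈ 12.0416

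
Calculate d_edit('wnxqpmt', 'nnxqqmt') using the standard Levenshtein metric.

Let D[i][j] be the edit distance between the first i characters of 'wnxqpmt' and the first j characters of 'nnxqqmt', with D[i][0] = i, D[0][j] = j, and D[i][j] = D[i-1][j-1] if the characters match, else 1 + min(D[i-1][j], D[i][j-1], D[i-1][j-1]). Filling the table (rows: prefixes of 'wnxqpmt', columns: prefixes of 'nnxqqmt'):
     ε  n  n  x  q  q  m  t
  ε  0  1  2  3  4  5  6  7
  w  1  1  2  3  4  5  6  7
  n  2  1  1  2  3  4  5  6
  x  3  2  2  1  2  3  4  5
  q  4  3  3  2  1  2  3  4
  p  5  4  4  3  2  2  3  4
  m  6  5  5  4  3  3  2  3
  t  7  6  6  5  4  4  3  2
The bottom-right entry gives D[7][7] = 2, so no sequence of fewer than 2 edits works. Backtracking through the table gives one optimal edit sequence (2 edits):
  wnxqpmt → nnxqpmt (sub w→n @1)
  nnxqpmt → nnxqqmt (sub p→q @5)
Edit distance = 2.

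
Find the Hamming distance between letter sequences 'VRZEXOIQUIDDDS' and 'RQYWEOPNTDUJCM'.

Differing positions: 1, 2, 3, 4, 5, 7, 8, 9, 10, 11, 12, 13, 14. Hamming distance = 13.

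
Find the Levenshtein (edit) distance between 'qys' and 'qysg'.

Let D[i][j] be the edit distance between the first i characters of 'qys' and the first j characters of 'qysg', with D[i][0] = i, D[0][j] = j, and D[i][j] = D[i-1][j-1] if the characters match, else 1 + min(D[i-1][j], D[i][j-1], D[i-1][j-1]). Filling the table (rows: prefixes of 'qys', columns: prefixes of 'qysg'):
     ε  q  y  s  g
  ε  0  1  2  3  4
  q  1  0  1  2  3
  y  2  1  0  1  2
  s  3  2  1  0  1
The bottom-right entry gives D[3][4] = 1, so no sequence of fewer than 1 edit works. Backtracking through the table gives one optimal edit sequence (1 edit):
  qys → qysg (ins g @4)
Edit distance = 1.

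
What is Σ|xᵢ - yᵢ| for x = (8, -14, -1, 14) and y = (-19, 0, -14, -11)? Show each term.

Σ|x_i - y_i| = |8 - (-19)| + |-14 - 0| + |-1 - (-14)| + |14 - (-11)| = 27 + 14 + 13 + 25 = 79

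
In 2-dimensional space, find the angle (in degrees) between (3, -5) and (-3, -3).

With u = (3, -5), v = (-3, -3):
u·v = 3·(-3) + (-5)·(-3) = (-9) + 15 = 6.
|u| = √(3² + (-5)²) = √34, |v| = √((-3)² + (-3)²) = √18, so |u||v| = √(34·18) = √612.
cos θ = (u·v)/(|u||v|) = 6/√612 ≈ 0.242536
θ = arccos(0.242536) ≈ 75.96°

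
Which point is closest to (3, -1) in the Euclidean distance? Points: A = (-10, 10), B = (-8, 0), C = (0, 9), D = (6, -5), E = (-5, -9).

Distances: d(A) ≈ 17.0294, d(B) ≈ 11.0454, d(C) ≈ 10.4403, d(D) = 5, d(E) ≈ 11.3137. Nearest: D = (6, -5) with distance 5.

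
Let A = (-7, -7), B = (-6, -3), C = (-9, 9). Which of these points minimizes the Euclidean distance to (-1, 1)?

Distances: d(A) = 10, d(B) ≈ 6.4031, d(C) ≈ 11.3137. Nearest: B = (-6, -3) with distance 6.4031.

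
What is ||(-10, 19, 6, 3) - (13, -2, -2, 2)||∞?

max(|x_i - y_i|) = max(|-10 - 13|, |19 - (-2)|, |6 - (-2)|, |3 - 2|) = max(23, 21, 8, 1) = 23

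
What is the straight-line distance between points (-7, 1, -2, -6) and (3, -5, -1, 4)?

√(Σ(x_i - y_i)²) = √((-7 - 3)² + (1 - (-5))² + (-2 - (-1))² + (-6 - 4)²)
= √((-10)² + 6² + (-1)² + (-10)²) = √(100 + 36 + 1 + 100) = √237 ≈ 15.3948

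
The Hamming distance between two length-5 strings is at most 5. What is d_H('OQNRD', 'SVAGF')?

Differing positions: 1, 2, 3, 4, 5. Hamming distance = 5. The maximum possible Hamming distance for length-5 strings is 5, so d_H/5 = 5/5 = 1.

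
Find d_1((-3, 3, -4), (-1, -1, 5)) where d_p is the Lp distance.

Σ|x_i - y_i| = |-3 - (-1)| + |3 - (-1)| + |-4 - 5| = 2 + 4 + 9 = 15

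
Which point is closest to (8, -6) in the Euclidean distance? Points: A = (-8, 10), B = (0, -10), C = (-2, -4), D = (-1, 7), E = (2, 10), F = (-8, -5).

Distances: d(A) ≈ 22.6274, d(B) ≈ 8.9443, d(C) ≈ 10.198, d(D) ≈ 15.8114, d(E) ≈ 17.088, d(F) ≈ 16.0312. Nearest: B = (0, -10) with distance 8.9443.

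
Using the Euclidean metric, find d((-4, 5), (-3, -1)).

√(Σ(x_i - y_i)²) = √((-4 - (-3))² + (5 - (-1))²)
= √((-1)² + 6²) = √(1 + 36) = √37 ≈ 6.0828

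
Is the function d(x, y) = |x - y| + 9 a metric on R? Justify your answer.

No. d fails identity of indiscernibles (specifically d(x,x) = 0): d(-2, -2) = |-2 - (-2)| + 9 = 0 + 9 = 9 ≠ 0.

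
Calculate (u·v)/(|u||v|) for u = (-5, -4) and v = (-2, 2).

With u = (-5, -4), v = (-2, 2):
u·v = (-5)·(-2) + (-4)·2 = 10 + (-8) = 2.
|u| = √((-5)² + (-4)²) = √41, |v| = √((-2)² + 2²) = √8, so |u||v| = √(41·8) = √328.
cos θ = (u·v)/(|u||v|) = 2/√328 ≈ 0.1104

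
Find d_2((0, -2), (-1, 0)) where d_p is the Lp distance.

(Σ|x_i - y_i|^2)^(1/2) = (|0 - (-1)|^2 + |-2 - 0|^2)^(1/2)
= (1^2 + 2^2)^(1/2) = (1 + 4)^(1/2) = (5)^(1/2) ≈ 2.2361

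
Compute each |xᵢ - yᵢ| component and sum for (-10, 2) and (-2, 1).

Σ|x_i - y_i| = |-10 - (-2)| + |2 - 1| = 8 + 1 = 9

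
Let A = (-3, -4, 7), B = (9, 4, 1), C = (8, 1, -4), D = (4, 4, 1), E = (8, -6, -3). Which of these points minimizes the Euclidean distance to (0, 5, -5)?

Distances: d(A) ≈ 15.2971, d(B) ≈ 10.8628, d(C) = 9, d(D) ≈ 7.2801, d(E) ≈ 13.7477. Nearest: D = (4, 4, 1) with distance 7.2801.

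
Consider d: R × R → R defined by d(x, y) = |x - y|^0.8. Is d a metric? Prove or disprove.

Yes. With 0 < p = 0.8 ≤ 1, d(x,y) = |x-y|^0.8 is a metric on R. Non-negativity and symmetry are immediate; |x-y|^0.8 = 0 ⟺ |x-y| = 0 ⟺ x = y. For the triangle inequality, the function t ↦ t^0.8 is subadditive on [0,∞) when p ≤ 1, so |x-z|^0.8 ≤ (|x-y| + |y-z|)^0.8 ≤ |x-y|^0.8 + |y-z|^0.8.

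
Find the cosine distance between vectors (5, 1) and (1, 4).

With u = (5, 1), v = (1, 4):
u·v = 5·1 + 1·4 = 5 + 4 = 9.
|u| = √(5² + 1²) = √26, |v| = √(1² + 4²) = √17, so |u||v| = √(26·17) = √442.
cos θ = (u·v)/(|u||v|) = 9/√442 ≈ 0.4281
Cosine distance = 1 - cos θ ≈ 1 - 0.4281 = 0.5719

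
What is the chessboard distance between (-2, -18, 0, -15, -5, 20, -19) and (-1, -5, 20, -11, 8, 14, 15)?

max(|x_i - y_i|) = max(|-2 - (-1)|, |-18 - (-5)|, |0 - 20|, |-15 - (-11)|, |-5 - 8|, |20 - 14|, |-19 - 15|) = max(1, 13, 20, 4, 13, 6, 34) = 34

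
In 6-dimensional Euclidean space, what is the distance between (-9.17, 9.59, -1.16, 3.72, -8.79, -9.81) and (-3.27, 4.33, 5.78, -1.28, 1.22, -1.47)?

√(Σ(x_i - y_i)²) = √((-9.17 - (-3.27))² + (9.59 - 4.33)² + (-1.16 - 5.78)² + (3.72 - (-1.28))² + (-8.79 - 1.22)² + (-9.81 - (-1.47))²)
= √((-5.9)² + 5.26² + (-6.94)² + 5² + (-10.01)² + (-8.34)²) = √(34.81 + 27.6676 + 48.1636 + 25 + 100.2001 + 69.5556) = √305.3969 ≈ 17.4756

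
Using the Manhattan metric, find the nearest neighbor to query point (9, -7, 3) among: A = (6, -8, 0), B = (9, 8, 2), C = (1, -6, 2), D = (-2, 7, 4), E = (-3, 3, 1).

Distances: d(A) = 7, d(B) = 16, d(C) = 10, d(D) = 26, d(E) = 24. Nearest: A = (6, -8, 0) with distance 7.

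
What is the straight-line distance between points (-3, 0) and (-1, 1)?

√(Σ(x_i - y_i)²) = √((-3 - (-1))² + (0 - 1)²)
= √((-2)² + (-1)²) = √(4 + 1) = √5 ≈ 2.2361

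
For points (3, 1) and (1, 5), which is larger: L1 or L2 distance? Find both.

L1 = |3 - 1| + |1 - 5| = 2 + 4 = 6
L2 = √(2² + 4²) = √20 ≈ 4.4721
L1 ≥ L2 always (equality iff movement is along one axis); L1 > L2 here.
Ratio L1/L2 = 6/√20 ≈ 1.3416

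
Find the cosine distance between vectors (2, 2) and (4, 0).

With u = (2, 2), v = (4, 0):
u·v = 2·4 + 2·0 = 8 + 0 = 8.
|u| = √(2² + 2²) = √8, |v| = √(4² + 0²) = √16, so |u||v| = √(8·16) = √128.
cos θ = (u·v)/(|u||v|) = 8/√128 ≈ 0.7071
Cosine distance = 1 - cos θ ≈ 1 - 0.7071 = 0.2929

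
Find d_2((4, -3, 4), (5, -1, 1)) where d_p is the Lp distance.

(Σ|x_i - y_i|^2)^(1/2) = (|4 - 5|^2 + |-3 - (-1)|^2 + |4 - 1|^2)^(1/2)
= (1^2 + 2^2 + 3^2)^(1/2) = (1 + 4 + 9)^(1/2) = (14)^(1/2) ≈ 3.7417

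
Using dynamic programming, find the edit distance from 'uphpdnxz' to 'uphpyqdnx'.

Let D[i][j] be the edit distance between the first i characters of 'uphpdnxz' and the first j characters of 'uphpyqdnx', with D[i][0] = i, D[0][j] = j, and D[i][j] = D[i-1][j-1] if the characters match, else 1 + min(D[i-1][j], D[i][j-1], D[i-1][j-1]). Filling the table (rows: prefixes of 'uphpdnxz', columns: prefixes of 'uphpyqdnx'):
     ε  u  p  h  p  y  q  d  n  x
  ε  0  1  2  3  4  5  6  7  8  9
  u  1  0  1  2  3  4  5  6  7  8
  p  2  1  0  1  2  3  4  5  6  7
  h  3  2  1  0  1  2  3  4  5  6
  p  4  3  2  1  0  1  2  3  4  5
  d  5  4  3  2  1  1  2  2  3  4
  n  6  5  4  3  2  2  2  3  2  3
  x  7  6  5  4  3  3  3  3  3  2
  z  8  7  6  5  4  4  4  4  4  3
The bottom-right entry gives D[8][9] = 3, so no sequence of fewer than 3 edits works. Backtracking through the table gives one optimal edit sequence (3 edits):
  uphpdnxz → uphpydnxz (ins y @5)
  uphpydnxz → uphpyqdnxz (ins q @6)
  uphpyqdnxz → uphpyqdnx (del z @10)
Edit distance = 3.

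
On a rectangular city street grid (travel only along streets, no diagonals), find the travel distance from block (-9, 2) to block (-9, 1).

Σ|x_i - y_i| = |-9 - (-9)| + |2 - 1| = 0 + 1 = 1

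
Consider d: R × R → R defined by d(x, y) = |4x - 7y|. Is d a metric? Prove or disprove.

No. d fails symmetry: d(6, 9) = |4·6 - 7·9| = |-39| = 39, but d(9, 6) = |4·9 - 7·6| = |-6| = 6. Since 39 ≠ 6, d(x,y) ≠ d(y,x) in general.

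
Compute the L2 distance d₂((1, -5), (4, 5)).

√(Σ(x_i - y_i)²) = √((1 - 4)² + (-5 - 5)²)
= √((-3)² + (-10)²) = √(9 + 100) = √109 ≈ 10.4403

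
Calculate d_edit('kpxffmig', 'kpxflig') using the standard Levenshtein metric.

Let D[i][j] be the edit distance between the first i characters of 'kpxffmig' and the first j characters of 'kpxflig', with D[i][0] = i, D[0][j] = j, and D[i][j] = D[i-1][j-1] if the characters match, else 1 + min(D[i-1][j], D[i][j-1], D[i-1][j-1]). Filling the table (rows: prefixes of 'kpxffmig', columns: prefixes of 'kpxflig'):
     ε  k  p  x  f  l  i  g
  ε  0  1  2  3  4  5  6  7
  k  1  0  1  2  3  4  5  6
  p  2  1  0  1  2  3  4  5
  x  3  2  1  0  1  2  3  4
  f  4  3  2  1  0  1  2  3
  f  5  4  3  2  1  1  2  3
  m  6  5  4  3  2  2  2  3
  i  7  6  5  4  3  3  2  3
  g  8  7  6  5  4  4  3  2
The bottom-right entry gives D[8][7] = 2, so no sequence of fewer than 2 edits works. Backtracking through the table gives one optimal edit sequence (2 edits):
  kpxffmig → kpxfmig (del f @4)
  kpxfmig → kpxflig (sub m→l @5)
Edit distance = 2.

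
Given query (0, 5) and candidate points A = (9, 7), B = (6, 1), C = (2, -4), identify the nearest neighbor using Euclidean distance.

Distances: d(A) ≈ 9.2195, d(B) ≈ 7.2111, d(C) ≈ 9.2195. Nearest: B = (6, 1) with distance 7.2111.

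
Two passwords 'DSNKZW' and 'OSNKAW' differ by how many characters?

Differing positions: 1, 5. Hamming distance = 2.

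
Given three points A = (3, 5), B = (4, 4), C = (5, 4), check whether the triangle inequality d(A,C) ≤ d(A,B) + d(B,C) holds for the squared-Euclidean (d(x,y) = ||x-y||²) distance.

d(A,B) = 1² + 1² = 2, d(B,C) = 1² + 0² = 1, d(A,C) = 2² + 1² = 5.
d(A,C) = 5 > 2 + 1 = 3. Triangle inequality is VIOLATED. (Squared-Euclidean is not a metric — this is a counterexample.)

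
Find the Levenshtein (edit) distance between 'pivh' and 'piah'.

Let D[i][j] be the edit distance between the first i characters of 'pivh' and the first j characters of 'piah', with D[i][0] = i, D[0][j] = j, and D[i][j] = D[i-1][j-1] if the characters match, else 1 + min(D[i-1][j], D[i][j-1], D[i-1][j-1]). Filling the table (rows: prefixes of 'pivh', columns: prefixes of 'piah'):
     ε  p  i  a  h
  ε  0  1  2  3  4
  p  1  0  1  2  3
  i  2  1  0  1  2
  v  3  2  1  1  2
  h  4  3  2  2  1
The bottom-right entry gives D[4][4] = 1, so no sequence of fewer than 1 edit works. Backtracking through the table gives one optimal edit sequence (1 edit):
  pivh → piah (sub v→a @3)
Edit distance = 1.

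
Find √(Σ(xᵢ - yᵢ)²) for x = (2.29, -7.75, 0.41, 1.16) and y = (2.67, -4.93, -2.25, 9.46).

√(Σ(x_i - y_i)²) = √((2.29 - 2.67)² + (-7.75 - (-4.93))² + (0.41 - (-2.25))² + (1.16 - 9.46)²)
= √((-0.38)² + (-2.82)² + 2.66² + (-8.3)²) = √(0.1444 + 7.9524 + 7.0756 + 68.89) = √84.0624 ≈ 9.1686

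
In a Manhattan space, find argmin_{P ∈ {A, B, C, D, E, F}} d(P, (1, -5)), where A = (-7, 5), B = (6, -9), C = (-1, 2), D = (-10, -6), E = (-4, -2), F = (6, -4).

Distances: d(A) = 18, d(B) = 9, d(C) = 9, d(D) = 12, d(E) = 8, d(F) = 6. Nearest: F = (6, -4) with distance 6.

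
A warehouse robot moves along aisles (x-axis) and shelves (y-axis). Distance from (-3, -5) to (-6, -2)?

Σ|x_i - y_i| = |-3 - (-6)| + |-5 - (-2)| = 3 + 3 = 6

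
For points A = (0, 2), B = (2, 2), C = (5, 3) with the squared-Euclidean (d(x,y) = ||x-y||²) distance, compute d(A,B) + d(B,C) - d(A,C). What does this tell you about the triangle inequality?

d(A,B) = 2² + 0² = 4, d(B,C) = 3² + 1² = 10, d(A,C) = 5² + 1² = 26.
d(A,B) + d(B,C) - d(A,C) = 4 + 10 - 26 = 14 - 26 = -12. This is < 0, so the triangle inequality FAILS for these points (squared-Euclidean is not a metric).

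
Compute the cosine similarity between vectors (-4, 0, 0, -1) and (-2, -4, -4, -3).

With u = (-4, 0, 0, -1), v = (-2, -4, -4, -3):
u·v = (-4)·(-2) + 0·(-4) + 0·(-4) + (-1)·(-3) = 8 + 0 + 0 + 3 = 11.
|u| = √((-4)² + 0² + 0² + (-1)²) = √17, |v| = √((-2)² + (-4)² + (-4)² + (-3)²) = √45, so |u||v| = √(17·45) = √765.
cos θ = (u·v)/(|u||v|) = 11/√765 ≈ 0.3977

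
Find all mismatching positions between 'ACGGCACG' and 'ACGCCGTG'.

Differing positions: 4, 6, 7. Hamming distance = 3.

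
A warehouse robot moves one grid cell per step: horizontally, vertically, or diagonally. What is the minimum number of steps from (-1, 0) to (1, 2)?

max(|x_i - y_i|) = max(|-1 - 1|, |0 - 2|) = max(2, 2) = 2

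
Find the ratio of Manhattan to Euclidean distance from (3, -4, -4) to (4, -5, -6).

L1 = |3 - 4| + |-4 - (-5)| + |-4 - (-6)| = 1 + 1 + 2 = 4
L2 = √(1² + 1² + 2²) = √6 ≈ 2.4495
L1 ≥ L2 always (equality iff movement is along one axis); L1 > L2 here.
Ratio L1/L2 = 4/√6 ≈ 1.633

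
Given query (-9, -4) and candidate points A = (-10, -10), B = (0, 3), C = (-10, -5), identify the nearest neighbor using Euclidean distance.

Distances: d(A) ≈ 6.0828, d(B) ≈ 11.4018, d(C) ≈ 1.4142. Nearest: C = (-10, -5) with distance 1.4142.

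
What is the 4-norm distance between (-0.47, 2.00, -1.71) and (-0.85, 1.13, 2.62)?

(Σ|x_i - y_i|^4)^(1/4) = (|-0.47 - (-0.85)|^4 + |2 - 1.13|^4 + |-1.71 - 2.62|^4)^(1/4)
= (0.38^4 + 0.87^4 + 4.33^4)^(1/4) ≈ (0.0209 + 0.5729 + 351.5213)^(1/4) = (352.1151)^(1/4) ≈ 4.3318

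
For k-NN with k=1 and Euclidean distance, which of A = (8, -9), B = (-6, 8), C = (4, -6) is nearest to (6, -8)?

Distances: d(A) ≈ 2.2361, d(B) = 20, d(C) ≈ 2.8284. Nearest: A = (8, -9) with distance 2.2361.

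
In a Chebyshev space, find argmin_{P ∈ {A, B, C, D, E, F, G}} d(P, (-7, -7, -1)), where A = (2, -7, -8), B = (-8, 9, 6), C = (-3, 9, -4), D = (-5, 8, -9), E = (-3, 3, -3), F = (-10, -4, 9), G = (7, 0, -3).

Distances: d(A) = 9, d(B) = 16, d(C) = 16, d(D) = 15, d(E) = 10, d(F) = 10, d(G) = 14. Nearest: A = (2, -7, -8) with distance 9.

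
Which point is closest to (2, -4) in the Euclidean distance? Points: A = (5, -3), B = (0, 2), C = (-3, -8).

Distances: d(A) ≈ 3.1623, d(B) ≈ 6.3246, d(C) ≈ 6.4031. Nearest: A = (5, -3) with distance 3.1623.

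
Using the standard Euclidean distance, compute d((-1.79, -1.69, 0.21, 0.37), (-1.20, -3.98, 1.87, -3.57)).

(Σ|x_i - y_i|^2)^(1/2) = (|-1.79 - (-1.2)|^2 + |-1.69 - (-3.98)|^2 + |0.21 - 1.87|^2 + |0.37 - (-3.57)|^2)^(1/2)
= (0.59^2 + 2.29^2 + 1.66^2 + 3.94^2)^(1/2) = (0.3481 + 5.2441 + 2.7556 + 15.5236)^(1/2) = (23.8714)^(1/2) ≈ 4.8858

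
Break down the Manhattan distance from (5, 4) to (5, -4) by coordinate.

Σ|x_i - y_i| = |5 - 5| + |4 - (-4)| = 0 + 8 = 8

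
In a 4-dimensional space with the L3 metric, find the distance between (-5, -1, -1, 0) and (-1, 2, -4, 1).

(Σ|x_i - y_i|^3)^(1/3) = (|-5 - (-1)|^3 + |-1 - 2|^3 + |-1 - (-4)|^3 + |0 - 1|^3)^(1/3)
= (4^3 + 3^3 + 3^3 + 1^3)^(1/3) = (64 + 27 + 27 + 1)^(1/3) = (119)^(1/3) ≈ 4.9187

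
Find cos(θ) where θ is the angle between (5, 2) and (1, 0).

With u = (5, 2), v = (1, 0):
u·v = 5·1 + 2·0 = 5 + 0 = 5.
|u| = √(5² + 2²) = √29, |v| = √(1² + 0²) = √1, so |u||v| = √(29·1) = √29.
cos θ = (u·v)/(|u||v|) = 5/√29 ≈ 0.9285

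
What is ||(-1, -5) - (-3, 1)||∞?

max(|x_i - y_i|) = max(|-1 - (-3)|, |-5 - 1|) = max(2, 6) = 6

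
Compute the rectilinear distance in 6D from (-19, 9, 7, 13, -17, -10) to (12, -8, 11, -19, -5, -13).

Σ|x_i - y_i| = |-19 - 12| + |9 - (-8)| + |7 - 11| + |13 - (-19)| + |-17 - (-5)| + |-10 - (-13)| = 31 + 17 + 4 + 32 + 12 + 3 = 99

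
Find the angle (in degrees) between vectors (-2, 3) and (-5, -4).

With u = (-2, 3), v = (-5, -4):
u·v = (-2)·(-5) + 3·(-4) = 10 + (-12) = -2.
|u| = √((-2)² + 3²) = √13, |v| = √((-5)² + (-4)²) = √41, so |u||v| = √(13·41) = √533.
cos θ = (u·v)/(|u||v|) = -2/√533 ≈ -0.08663
θ = arccos(-0.08663) ≈ 94.97°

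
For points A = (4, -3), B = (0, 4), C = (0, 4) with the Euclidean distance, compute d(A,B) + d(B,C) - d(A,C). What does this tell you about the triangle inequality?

d(A,B) = √(4² + 7²) = √65 ≈ 8.0623, d(B,C) = √(0² + 0²) = √0 = 0, d(A,C) = √(4² + 7²) = √65 ≈ 8.0623.
d(A,B) + d(B,C) - d(A,C) = 8.0623 + 0 - 8.0623 = 8.0623 - 8.0623 = 0. This is ≥ 0, so the triangle inequality holds for these points.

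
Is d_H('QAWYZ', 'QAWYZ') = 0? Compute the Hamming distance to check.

Differing positions: none. Hamming distance = 0, so the claim is true.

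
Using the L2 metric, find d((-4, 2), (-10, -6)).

√(Σ(x_i - y_i)²) = √((-4 - (-10))² + (2 - (-6))²)
= √(6² + 8²) = √(36 + 64) = √100 = 10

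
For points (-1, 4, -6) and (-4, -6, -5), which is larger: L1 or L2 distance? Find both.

L1 = |-1 - (-4)| + |4 - (-6)| + |-6 - (-5)| = 3 + 10 + 1 = 14
L2 = √(3² + 10² + 1²) = √110 ≈ 10.4881
L1 ≥ L2 always (equality iff movement is along one axis); L1 > L2 here.
Ratio L1/L2 = 14/√110 ≈ 1.3348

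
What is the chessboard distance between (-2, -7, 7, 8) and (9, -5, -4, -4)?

max(|x_i - y_i|) = max(|-2 - 9|, |-7 - (-5)|, |7 - (-4)|, |8 - (-4)|) = max(11, 2, 11, 12) = 12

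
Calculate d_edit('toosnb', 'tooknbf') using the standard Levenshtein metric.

Let D[i][j] be the edit distance between the first i characters of 'toosnb' and the first j characters of 'tooknbf', with D[i][0] = i, D[0][j] = j, and D[i][j] = D[i-1][j-1] if the characters match, else 1 + min(D[i-1][j], D[i][j-1], D[i-1][j-1]). Filling the table (rows: prefixes of 'toosnb', columns: prefixes of 'tooknbf'):
     ε  t  o  o  k  n  b  f
  ε  0  1  2  3  4  5  6  7
  t  1  0  1  2  3  4  5  6
  o  2  1  0  1  2  3  4  5
  o  3  2  1  0  1  2  3  4
  s  4  3  2  1  1  2  3  4
  n  5  4  3  2  2  1  2  3
  b  6  5  4  3  3  2  1  2
The bottom-right entry gives D[6][7] = 2, so no sequence of fewer than 2 edits works. Backtracking through the table gives one optimal edit sequence (2 edits):
  toosnb → tooknb (sub s→k @4)
  tooknb → tooknbf (ins f @7)
Edit distance = 2.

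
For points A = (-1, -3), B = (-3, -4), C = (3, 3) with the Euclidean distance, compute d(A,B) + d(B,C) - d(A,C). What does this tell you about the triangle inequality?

d(A,B) = √(2² + 1²) = √5 ≈ 2.2361, d(B,C) = √(6² + 7²) = √85 ≈ 9.2195, d(A,C) = √(4² + 6²) = √52 ≈ 7.2111.
d(A,B) + d(B,C) - d(A,C) = 2.2361 + 9.2195 - 7.2111 = 11.4556 - 7.2111 = 4.2445 (to 4 decimal places). This is ≥ 0, so the triangle inequality holds for these points.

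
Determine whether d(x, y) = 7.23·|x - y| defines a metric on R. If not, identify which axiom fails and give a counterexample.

Yes. Since |x - y| is a metric on R and 7.23 > 0, the positive scalar multiple 7.23·|x - y| is also a metric: scaling by a positive constant preserves non-negativity, identity (d=0 ⟺ |x-y|=0 ⟺ x=y), symmetry, and the triangle inequality.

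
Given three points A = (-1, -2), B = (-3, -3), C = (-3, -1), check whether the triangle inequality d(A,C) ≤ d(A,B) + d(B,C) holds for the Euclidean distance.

d(A,B) = √(2² + 1²) = √5 ≈ 2.2361, d(B,C) = √(0² + 2²) = √4 = 2, d(A,C) = √(2² + 1²) = √5 ≈ 2.2361.
d(A,C) ≈ 2.2361 ≤ 2.2361 + 2 = 4.2361. Triangle inequality is satisfied.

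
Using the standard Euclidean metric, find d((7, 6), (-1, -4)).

√(Σ(x_i - y_i)²) = √((7 - (-1))² + (6 - (-4))²)
= √(8² + 10²) = √(64 + 100) = √164 ≈ 12.8062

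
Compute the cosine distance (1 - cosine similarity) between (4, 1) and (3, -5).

With u = (4, 1), v = (3, -5):
u·v = 4·3 + 1·(-5) = 12 + (-5) = 7.
|u| = √(4² + 1²) = √17, |v| = √(3² + (-5)²) = √34, so |u||v| = √(17·34) = √578.
cos θ = (u·v)/(|u||v|) = 7/√578 ≈ 0.2912
Cosine distance = 1 - cos θ ≈ 1 - 0.2912 = 0.7088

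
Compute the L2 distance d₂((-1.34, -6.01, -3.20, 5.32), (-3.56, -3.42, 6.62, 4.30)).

√(Σ(x_i - y_i)²) = √((-1.34 - (-3.56))² + (-6.01 - (-3.42))² + (-3.2 - 6.62)² + (5.32 - 4.3)²)
= √(2.22² + (-2.59)² + (-9.82)² + 1.02²) = √(4.9284 + 6.7081 + 96.4324 + 1.0404) = √109.1093 ≈ 10.4455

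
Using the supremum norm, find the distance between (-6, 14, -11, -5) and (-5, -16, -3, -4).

max(|x_i - y_i|) = max(|-6 - (-5)|, |14 - (-16)|, |-11 - (-3)|, |-5 - (-4)|) = max(1, 30, 8, 1) = 30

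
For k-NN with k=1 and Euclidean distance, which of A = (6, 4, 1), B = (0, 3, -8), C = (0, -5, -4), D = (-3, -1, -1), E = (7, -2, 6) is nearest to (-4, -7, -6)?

Distances: d(A) ≈ 16.4317, d(B) ≈ 10.9545, d(C) ≈ 4.899, d(D) ≈ 7.874, d(E) ≈ 17.0294. Nearest: C = (0, -5, -4) with distance 4.899.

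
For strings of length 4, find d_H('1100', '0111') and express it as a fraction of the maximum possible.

Differing positions: 1, 3, 4. Hamming distance = 3. The maximum possible Hamming distance for length-4 strings is 4, so d_H/4 = 3/4 = 0.75.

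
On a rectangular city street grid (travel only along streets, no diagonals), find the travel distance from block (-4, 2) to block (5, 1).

Σ|x_i - y_i| = |-4 - 5| + |2 - 1| = 9 + 1 = 10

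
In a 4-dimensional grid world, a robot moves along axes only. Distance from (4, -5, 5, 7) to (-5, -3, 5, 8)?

Σ|x_i - y_i| = |4 - (-5)| + |-5 - (-3)| + |5 - 5| + |7 - 8| = 9 + 2 + 0 + 1 = 12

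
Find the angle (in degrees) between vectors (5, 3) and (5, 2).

With u = (5, 3), v = (5, 2):
u·v = 5·5 + 3·2 = 25 + 6 = 31.
|u| = √(5² + 3²) = √34, |v| = √(5² + 2²) = √29, so |u||v| = √(34·29) = √986.
cos θ = (u·v)/(|u||v|) = 31/√986 ≈ 0.987241
θ = arccos(0.987241) ≈ 9.16°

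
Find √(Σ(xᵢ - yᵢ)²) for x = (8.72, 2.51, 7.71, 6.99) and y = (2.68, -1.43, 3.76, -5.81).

√(Σ(x_i - y_i)²) = √((8.72 - 2.68)² + (2.51 - (-1.43))² + (7.71 - 3.76)² + (6.99 - (-5.81))²)
= √(6.04² + 3.94² + 3.95² + 12.8²) = √(36.4816 + 15.5236 + 15.6025 + 163.84) = √231.4477 ≈ 15.2134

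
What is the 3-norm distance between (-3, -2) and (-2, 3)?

(Σ|x_i - y_i|^3)^(1/3) = (|-3 - (-2)|^3 + |-2 - 3|^3)^(1/3)
= (1^3 + 5^3)^(1/3) = (1 + 125)^(1/3) = (126)^(1/3) ≈ 5.0133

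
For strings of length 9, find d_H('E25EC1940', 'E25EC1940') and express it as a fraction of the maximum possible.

Differing positions: none. Hamming distance = 0. The maximum possible Hamming distance for length-9 strings is 9, so d_H/9 = 0/9 = 0.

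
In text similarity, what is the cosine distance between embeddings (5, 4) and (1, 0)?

With u = (5, 4), v = (1, 0):
u·v = 5·1 + 4·0 = 5 + 0 = 5.
|u| = √(5² + 4²) = √41, |v| = √(1² + 0²) = √1, so |u||v| = √(41·1) = √41.
cos θ = (u·v)/(|u||v|) = 5/√41 ≈ 0.7809
Cosine distance = 1 - cos θ ≈ 1 - 0.7809 = 0.2191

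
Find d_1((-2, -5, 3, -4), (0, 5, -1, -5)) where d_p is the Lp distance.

Σ|x_i - y_i| = |-2 - 0| + |-5 - 5| + |3 - (-1)| + |-4 - (-5)| = 2 + 10 + 4 + 1 = 17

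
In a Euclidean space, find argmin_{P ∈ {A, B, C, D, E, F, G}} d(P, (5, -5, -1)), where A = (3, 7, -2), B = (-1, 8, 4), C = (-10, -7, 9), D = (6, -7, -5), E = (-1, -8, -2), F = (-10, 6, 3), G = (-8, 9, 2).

Distances: d(A) ≈ 12.2066, d(B) ≈ 15.1658, d(C) ≈ 18.1384, d(D) ≈ 4.5826, d(E) ≈ 6.7823, d(F) ≈ 19.0263, d(G) ≈ 19.3391. Nearest: D = (6, -7, -5) with distance 4.5826.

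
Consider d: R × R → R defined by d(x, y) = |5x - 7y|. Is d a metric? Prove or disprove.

No. d fails symmetry: d(3, 4) = |5·3 - 7·4| = |-13| = 13, but d(4, 3) = |5·4 - 7·3| = |-1| = 1. Since 13 ≠ 1, d(x,y) ≠ d(y,x) in general.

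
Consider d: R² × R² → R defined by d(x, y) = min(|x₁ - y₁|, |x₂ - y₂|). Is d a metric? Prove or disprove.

No. d fails identity of indiscernibles: take x = (-5, 0) and y = (-5, 4). Then d(x,y) = min(|-5 - (-5)|, |0 - 4|) = min(0, 4) = 0, yet x ≠ y.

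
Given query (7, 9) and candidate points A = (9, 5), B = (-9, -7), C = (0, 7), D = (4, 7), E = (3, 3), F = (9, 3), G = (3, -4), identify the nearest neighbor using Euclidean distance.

Distances: d(A) ≈ 4.4721, d(B) ≈ 22.6274, d(C) ≈ 7.2801, d(D) ≈ 3.6056, d(E) ≈ 7.2111, d(F) ≈ 6.3246, d(G) ≈ 13.6015. Nearest: D = (4, 7) with distance 3.6056.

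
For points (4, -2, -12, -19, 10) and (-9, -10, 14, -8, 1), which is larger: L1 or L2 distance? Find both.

L1 = |4 - (-9)| + |-2 - (-10)| + |-12 - 14| + |-19 - (-8)| + |10 - 1| = 13 + 8 + 26 + 11 + 9 = 67
L2 = √(13² + 8² + 26² + 11² + 9²) = √1111 ≈ 33.3317
L1 ≥ L2 always (equality iff movement is along one axis); L1 > L2 here.
Ratio L1/L2 = 67/√1111 ≈ 2.0101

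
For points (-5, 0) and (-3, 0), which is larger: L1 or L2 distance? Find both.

L1 = |-5 - (-3)| + |0 - 0| = 2 + 0 = 2
L2 = √(2² + 0²) = √4 = 2
L1 ≥ L2 always (equality iff movement is along one axis); L1 = L2 here (movement is along a single axis).
Ratio L1/L2 = 2/2 = 1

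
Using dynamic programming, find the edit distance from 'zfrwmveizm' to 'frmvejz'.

Let D[i][j] be the edit distance between the first i characters of 'zfrwmveizm' and the first j characters of 'frmvejz', with D[i][0] = i, D[0][j] = j, and D[i][j] = D[i-1][j-1] if the characters match, else 1 + min(D[i-1][j], D[i][j-1], D[i-1][j-1]). Filling the table (rows: prefixes of 'zfrwmveizm', columns: prefixes of 'frmvejz'):
     ε  f  r  m  v  e  j  z
  ε  0  1  2  3  4  5  6  7
  z  1  1  2  3  4  5  6  6
  f  2  1  2  3  4  5  6  7
  r  3  2  1  2  3  4  5  6
  w  4  3  2  2  3  4  5  6
  m  5  4  3  2  3  4  5  6
  v  6  5  4  3  2  3  4  5
  e  7  6  5  4  3  2  3  4
  i  8  7  6  5  4  3  3  4
  z  9  8  7  6  5  4  4  3
  m 10  9  8  7  6  5  5  4
The bottom-right entry gives D[10][7] = 4, so no sequence of fewer than 4 edits works. Backtracking through the table gives one optimal edit sequence (4 edits):
  zfrwmveizm → frwmveizm (del z @1)
  frwmveizm → frmveizm (del w @3)
  frmveizm → frmvejzm (sub i→j @6)
  frmvejzm → frmvejz (del m @8)
Edit distance = 4.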